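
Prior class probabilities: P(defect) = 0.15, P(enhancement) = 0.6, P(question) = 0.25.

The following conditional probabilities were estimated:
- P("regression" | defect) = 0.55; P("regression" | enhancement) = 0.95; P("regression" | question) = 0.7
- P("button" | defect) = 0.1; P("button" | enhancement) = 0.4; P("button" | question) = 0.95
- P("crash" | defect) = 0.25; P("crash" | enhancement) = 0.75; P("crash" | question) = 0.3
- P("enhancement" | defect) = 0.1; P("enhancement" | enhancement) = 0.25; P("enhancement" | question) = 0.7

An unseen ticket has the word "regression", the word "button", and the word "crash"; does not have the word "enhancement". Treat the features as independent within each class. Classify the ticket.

defect: 0.15 × 0.55 × 0.1 × 0.25 × (1−0.1) = 0.00185625
enhancement: 0.6 × 0.95 × 0.4 × 0.75 × (1−0.25) = 0.12825
question: 0.25 × 0.7 × 0.95 × 0.3 × (1−0.7) = 0.0149625
Highest score → enhancement.

enhancement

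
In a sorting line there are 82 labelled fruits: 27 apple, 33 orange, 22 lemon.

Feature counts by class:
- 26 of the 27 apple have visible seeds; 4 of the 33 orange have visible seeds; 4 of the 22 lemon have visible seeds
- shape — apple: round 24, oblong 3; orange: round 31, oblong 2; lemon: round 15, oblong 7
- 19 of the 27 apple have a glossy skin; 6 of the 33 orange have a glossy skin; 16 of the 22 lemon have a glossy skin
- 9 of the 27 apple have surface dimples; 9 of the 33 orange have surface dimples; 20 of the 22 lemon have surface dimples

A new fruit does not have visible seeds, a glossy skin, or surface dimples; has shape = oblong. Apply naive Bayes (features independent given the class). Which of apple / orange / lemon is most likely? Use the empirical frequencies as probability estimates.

orange

apple: (27/82) × (1/27) × (3/27) × (8/27) × (18/27) ≈ 0.000267657
orange: (33/82) × (29/33) × (2/33) × (27/33) × (24/33) ≈ 0.012754
lemon: (22/82) × (18/22) × (7/22) × (6/22) × (2/22) ≈ 0.00173169
Highest score → orange.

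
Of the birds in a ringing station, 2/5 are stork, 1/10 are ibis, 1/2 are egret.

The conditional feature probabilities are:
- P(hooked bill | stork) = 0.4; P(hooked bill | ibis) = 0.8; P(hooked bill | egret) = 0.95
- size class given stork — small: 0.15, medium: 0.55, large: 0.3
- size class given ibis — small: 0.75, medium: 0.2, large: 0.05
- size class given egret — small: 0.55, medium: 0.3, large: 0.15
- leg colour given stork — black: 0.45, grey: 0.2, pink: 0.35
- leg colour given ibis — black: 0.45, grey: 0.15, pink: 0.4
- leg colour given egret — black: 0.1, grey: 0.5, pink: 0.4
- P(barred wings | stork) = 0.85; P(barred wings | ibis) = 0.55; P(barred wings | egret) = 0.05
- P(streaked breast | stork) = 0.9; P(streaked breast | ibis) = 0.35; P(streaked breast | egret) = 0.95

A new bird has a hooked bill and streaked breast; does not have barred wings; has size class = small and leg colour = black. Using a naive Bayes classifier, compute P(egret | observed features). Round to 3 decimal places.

stork: 0.4 × 0.4 × 0.15 × 0.45 × (1−0.85) × 0.9 = 0.001458
ibis: 0.1 × 0.8 × 0.75 × 0.45 × (1−0.55) × 0.35 = 0.0042525
egret: 0.5 × 0.95 × 0.55 × 0.1 × (1−0.05) × 0.95 = 0.0235778125
P(egret | x) = 0.0235778125 / 0.0292883125 ≈ 0.805

0.805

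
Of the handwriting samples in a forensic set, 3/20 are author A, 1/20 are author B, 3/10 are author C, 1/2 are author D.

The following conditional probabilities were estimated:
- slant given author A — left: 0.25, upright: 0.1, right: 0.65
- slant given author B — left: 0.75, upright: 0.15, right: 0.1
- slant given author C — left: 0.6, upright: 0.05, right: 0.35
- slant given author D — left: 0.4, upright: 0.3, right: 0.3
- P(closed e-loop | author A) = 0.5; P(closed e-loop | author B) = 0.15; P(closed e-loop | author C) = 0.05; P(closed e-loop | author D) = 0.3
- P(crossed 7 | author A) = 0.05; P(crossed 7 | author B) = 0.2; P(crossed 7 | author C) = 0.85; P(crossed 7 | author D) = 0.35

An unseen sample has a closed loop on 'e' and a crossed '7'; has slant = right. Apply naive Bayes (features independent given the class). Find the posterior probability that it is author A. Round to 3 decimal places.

author A: 0.15 × 0.65 × 0.5 × 0.05 = 0.0024375
author B: 0.05 × 0.1 × 0.15 × 0.2 = 0.00015
author C: 0.3 × 0.35 × 0.05 × 0.85 = 0.0044625
author D: 0.5 × 0.3 × 0.3 × 0.35 = 0.01575
P(author A | x) = 0.0024375 / 0.0228 ≈ 0.107

0.107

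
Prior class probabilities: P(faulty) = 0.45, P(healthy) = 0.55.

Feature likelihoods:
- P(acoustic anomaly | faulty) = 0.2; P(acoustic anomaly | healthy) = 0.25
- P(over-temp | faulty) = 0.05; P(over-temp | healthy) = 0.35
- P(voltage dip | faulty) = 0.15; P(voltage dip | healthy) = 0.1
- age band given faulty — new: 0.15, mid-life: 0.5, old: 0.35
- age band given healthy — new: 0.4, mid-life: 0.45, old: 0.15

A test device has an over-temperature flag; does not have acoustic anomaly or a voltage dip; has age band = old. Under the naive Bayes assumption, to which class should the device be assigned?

healthy

faulty: 0.45 × (1−0.2) × 0.05 × (1−0.15) × 0.35 = 0.005355
healthy: 0.55 × (1−0.25) × 0.35 × (1−0.1) × 0.15 = 0.019490625
Highest score → healthy.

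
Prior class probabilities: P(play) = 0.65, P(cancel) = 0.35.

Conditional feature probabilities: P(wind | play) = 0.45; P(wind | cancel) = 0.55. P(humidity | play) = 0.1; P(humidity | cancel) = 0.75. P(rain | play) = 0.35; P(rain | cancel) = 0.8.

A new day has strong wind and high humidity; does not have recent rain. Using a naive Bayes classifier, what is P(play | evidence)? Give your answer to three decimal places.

play: 0.65 × 0.45 × 0.1 × (1−0.35) = 0.0190125
cancel: 0.35 × 0.55 × 0.75 × (1−0.8) = 0.028875
P(play | x) = 0.0190125 / 0.0478875 ≈ 0.397

0.397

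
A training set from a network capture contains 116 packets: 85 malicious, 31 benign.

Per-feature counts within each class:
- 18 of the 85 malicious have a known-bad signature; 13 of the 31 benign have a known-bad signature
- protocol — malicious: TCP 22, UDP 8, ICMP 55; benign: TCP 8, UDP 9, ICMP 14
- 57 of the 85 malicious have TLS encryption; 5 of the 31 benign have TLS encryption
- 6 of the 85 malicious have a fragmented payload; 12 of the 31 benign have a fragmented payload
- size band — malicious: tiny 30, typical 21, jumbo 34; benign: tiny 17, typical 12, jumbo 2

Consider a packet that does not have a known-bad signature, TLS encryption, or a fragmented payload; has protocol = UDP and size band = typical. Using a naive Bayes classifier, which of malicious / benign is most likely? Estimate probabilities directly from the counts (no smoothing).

benign

malicious: (85/116) × (67/85) × (8/85) × (28/85) × (79/85) × (21/85) ≈ 0.00411183
benign: (31/116) × (18/31) × (9/31) × (26/31) × (19/31) × (12/31) ≈ 0.00896434
Highest score → benign.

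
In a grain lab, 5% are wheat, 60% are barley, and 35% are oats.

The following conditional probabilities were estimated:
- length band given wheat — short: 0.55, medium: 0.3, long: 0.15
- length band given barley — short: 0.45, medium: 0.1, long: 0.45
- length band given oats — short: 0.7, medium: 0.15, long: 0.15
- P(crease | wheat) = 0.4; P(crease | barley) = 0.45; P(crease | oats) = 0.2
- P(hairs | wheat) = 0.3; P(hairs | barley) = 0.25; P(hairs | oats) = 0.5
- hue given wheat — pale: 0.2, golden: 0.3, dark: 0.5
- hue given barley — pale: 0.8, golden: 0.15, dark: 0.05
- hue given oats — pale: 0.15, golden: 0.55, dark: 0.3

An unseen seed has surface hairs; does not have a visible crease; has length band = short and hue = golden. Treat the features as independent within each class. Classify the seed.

wheat: 0.05 × 0.55 × (1−0.4) × 0.3 × 0.3 = 0.001485
barley: 0.6 × 0.45 × (1−0.45) × 0.25 × 0.15 = 0.00556875
oats: 0.35 × 0.7 × (1−0.2) × 0.5 × 0.55 = 0.0539
Highest score → oats.

oats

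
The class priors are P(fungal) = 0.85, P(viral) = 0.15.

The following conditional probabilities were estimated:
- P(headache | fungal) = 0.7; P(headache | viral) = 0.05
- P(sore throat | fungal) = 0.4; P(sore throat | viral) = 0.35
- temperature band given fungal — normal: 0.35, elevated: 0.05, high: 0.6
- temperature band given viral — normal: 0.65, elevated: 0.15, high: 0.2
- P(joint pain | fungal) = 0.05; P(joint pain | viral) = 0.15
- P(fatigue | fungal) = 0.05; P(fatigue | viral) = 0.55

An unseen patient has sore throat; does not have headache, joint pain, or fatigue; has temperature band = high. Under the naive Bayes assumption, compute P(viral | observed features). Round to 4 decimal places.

0.0646

fungal: 0.85 × (1−0.7) × 0.4 × 0.6 × (1−0.05) × (1−0.05) = 0.055233
viral: 0.15 × (1−0.05) × 0.35 × 0.2 × (1−0.15) × (1−0.55) = 0.0038154375
P(viral | x) = 0.0038154375 / 0.0590484375 ≈ 0.0646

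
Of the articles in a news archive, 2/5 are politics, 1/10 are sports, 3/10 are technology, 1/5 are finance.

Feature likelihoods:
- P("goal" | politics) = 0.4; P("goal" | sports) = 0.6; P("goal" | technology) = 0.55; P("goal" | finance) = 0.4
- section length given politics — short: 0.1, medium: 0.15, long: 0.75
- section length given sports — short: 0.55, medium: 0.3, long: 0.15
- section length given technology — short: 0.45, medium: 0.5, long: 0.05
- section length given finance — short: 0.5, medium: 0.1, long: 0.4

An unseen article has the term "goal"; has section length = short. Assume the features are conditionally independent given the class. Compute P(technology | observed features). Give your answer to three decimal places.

politics: 0.4 × 0.4 × 0.1 = 0.016
sports: 0.1 × 0.6 × 0.55 = 0.033
technology: 0.3 × 0.55 × 0.45 = 0.07425
finance: 0.2 × 0.4 × 0.5 = 0.04
P(technology | x) = 0.07425 / 0.16325 ≈ 0.455

0.455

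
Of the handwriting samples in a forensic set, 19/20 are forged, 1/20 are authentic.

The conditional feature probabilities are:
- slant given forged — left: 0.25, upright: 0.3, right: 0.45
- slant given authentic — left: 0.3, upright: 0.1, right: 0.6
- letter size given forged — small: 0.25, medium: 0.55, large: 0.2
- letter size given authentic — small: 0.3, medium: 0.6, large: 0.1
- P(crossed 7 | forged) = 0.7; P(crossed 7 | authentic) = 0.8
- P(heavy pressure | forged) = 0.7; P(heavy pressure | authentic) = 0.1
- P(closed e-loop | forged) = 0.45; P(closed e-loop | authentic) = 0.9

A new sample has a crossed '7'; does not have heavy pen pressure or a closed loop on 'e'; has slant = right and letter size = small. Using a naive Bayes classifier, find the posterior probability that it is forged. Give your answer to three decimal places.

forged: 0.95 × 0.45 × 0.25 × 0.7 × (1−0.7) × (1−0.45) = 0.0123440625
authentic: 0.05 × 0.6 × 0.3 × 0.8 × (1−0.1) × (1−0.9) = 0.000648
P(forged | x) = 0.0123440625 / 0.0129920625 ≈ 0.950

0.950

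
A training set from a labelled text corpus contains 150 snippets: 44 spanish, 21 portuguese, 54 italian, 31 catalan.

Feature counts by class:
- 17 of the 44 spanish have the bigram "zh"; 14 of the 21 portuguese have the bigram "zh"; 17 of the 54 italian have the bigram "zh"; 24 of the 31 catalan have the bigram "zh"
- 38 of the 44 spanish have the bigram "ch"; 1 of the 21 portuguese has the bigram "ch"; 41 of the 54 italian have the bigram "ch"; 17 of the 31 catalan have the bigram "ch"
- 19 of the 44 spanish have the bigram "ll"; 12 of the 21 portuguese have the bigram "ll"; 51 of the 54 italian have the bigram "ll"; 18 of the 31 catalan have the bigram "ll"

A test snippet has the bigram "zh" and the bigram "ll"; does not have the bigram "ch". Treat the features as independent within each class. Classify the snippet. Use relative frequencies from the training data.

portuguese

spanish: (44/150) × (17/44) × (6/44) × (19/44) ≈ 0.00667355
portuguese: (21/150) × (14/21) × (20/21) × (12/21) ≈ 0.0507937
italian: (54/150) × (17/54) × (13/54) × (51/54) ≈ 0.0257682
catalan: (31/150) × (24/31) × (14/31) × (18/31) ≈ 0.0419563
Highest score → portuguese.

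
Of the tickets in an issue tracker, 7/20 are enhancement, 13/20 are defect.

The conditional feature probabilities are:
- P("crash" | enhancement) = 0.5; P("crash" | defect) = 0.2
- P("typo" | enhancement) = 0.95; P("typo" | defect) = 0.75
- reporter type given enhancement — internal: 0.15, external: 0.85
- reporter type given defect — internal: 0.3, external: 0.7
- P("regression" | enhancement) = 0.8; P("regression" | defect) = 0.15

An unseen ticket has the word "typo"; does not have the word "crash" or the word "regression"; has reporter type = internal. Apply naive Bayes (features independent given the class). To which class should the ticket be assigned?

enhancement: 0.35 × (1−0.5) × 0.95 × 0.15 × (1−0.8) = 0.0049875
defect: 0.65 × (1−0.2) × 0.75 × 0.3 × (1−0.15) = 0.09945
Highest score → defect.

defect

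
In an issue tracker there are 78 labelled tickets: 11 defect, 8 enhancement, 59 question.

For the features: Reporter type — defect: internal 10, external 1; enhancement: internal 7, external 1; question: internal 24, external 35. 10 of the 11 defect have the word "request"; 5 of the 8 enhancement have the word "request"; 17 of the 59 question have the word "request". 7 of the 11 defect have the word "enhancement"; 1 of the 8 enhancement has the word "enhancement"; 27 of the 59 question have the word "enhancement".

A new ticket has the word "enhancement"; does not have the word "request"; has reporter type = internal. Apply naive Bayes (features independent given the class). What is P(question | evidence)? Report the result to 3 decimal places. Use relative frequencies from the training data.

defect: (11/78) × (10/11) × (1/11) × (7/11) ≈ 0.00741683
enhancement: (8/78) × (7/8) × (3/8) × (1/8) ≈ 0.00420673
question: (59/78) × (24/59) × (42/59) × (27/59) ≈ 0.100236
P(question | x) = 0.100236 / 0.11185956 ≈ 0.896

0.896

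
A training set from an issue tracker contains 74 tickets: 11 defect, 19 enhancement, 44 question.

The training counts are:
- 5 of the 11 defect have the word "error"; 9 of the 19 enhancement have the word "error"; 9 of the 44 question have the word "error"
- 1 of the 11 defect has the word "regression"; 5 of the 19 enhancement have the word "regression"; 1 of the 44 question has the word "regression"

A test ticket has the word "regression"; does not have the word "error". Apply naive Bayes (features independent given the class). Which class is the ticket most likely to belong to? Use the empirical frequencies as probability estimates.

enhancement

defect: (11/74) × (6/11) × (1/11) ≈ 0.00737101
enhancement: (19/74) × (10/19) × (5/19) ≈ 0.0355619
question: (44/74) × (35/44) × (1/44) ≈ 0.0107494
Highest score → enhancement.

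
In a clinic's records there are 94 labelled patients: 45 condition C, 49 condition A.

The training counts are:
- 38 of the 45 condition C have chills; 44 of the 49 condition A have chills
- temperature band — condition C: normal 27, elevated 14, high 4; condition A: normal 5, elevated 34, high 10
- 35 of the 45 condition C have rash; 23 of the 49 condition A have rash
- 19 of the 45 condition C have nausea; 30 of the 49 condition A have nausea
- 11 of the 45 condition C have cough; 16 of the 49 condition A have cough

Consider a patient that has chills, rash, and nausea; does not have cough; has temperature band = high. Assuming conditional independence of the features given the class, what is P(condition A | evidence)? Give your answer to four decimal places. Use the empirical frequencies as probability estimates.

0.6747

condition C: (45/94) × (38/45) × (4/45) × (35/45) × (19/45) × (34/45) ≈ 0.00891592
condition A: (49/94) × (44/49) × (10/49) × (23/49) × (30/49) × (33/49) ≈ 0.0184886
P(condition A | x) = 0.0184886 / 0.02740452 ≈ 0.6747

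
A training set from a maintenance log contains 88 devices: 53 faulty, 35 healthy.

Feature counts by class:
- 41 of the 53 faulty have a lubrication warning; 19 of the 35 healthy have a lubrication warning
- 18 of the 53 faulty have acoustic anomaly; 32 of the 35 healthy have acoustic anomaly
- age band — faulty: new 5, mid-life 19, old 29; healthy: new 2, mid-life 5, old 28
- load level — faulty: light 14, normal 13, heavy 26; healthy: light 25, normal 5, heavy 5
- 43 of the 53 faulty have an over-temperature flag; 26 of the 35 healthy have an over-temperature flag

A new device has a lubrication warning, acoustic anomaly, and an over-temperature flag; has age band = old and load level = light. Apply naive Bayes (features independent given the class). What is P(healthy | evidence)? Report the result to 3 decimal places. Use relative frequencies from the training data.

faulty: (53/88) × (41/53) × (18/53) × (29/53) × (14/53) × (43/53) ≈ 0.0185552
healthy: (35/88) × (19/35) × (32/35) × (28/35) × (25/35) × (26/35) ≈ 0.0837954
P(healthy | x) = 0.0837954 / 0.1023506 ≈ 0.819

0.819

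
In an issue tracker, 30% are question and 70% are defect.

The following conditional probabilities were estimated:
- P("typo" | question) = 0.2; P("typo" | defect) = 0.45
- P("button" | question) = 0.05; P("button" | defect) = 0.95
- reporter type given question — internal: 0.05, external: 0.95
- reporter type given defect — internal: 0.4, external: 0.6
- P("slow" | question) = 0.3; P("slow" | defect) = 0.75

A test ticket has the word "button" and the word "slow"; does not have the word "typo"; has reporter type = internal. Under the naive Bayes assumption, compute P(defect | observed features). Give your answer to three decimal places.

0.998

question: 0.3 × (1−0.2) × 0.05 × 0.05 × 0.3 = 0.00018
defect: 0.7 × (1−0.45) × 0.95 × 0.4 × 0.75 = 0.109725
P(defect | x) = 0.109725 / 0.109905 ≈ 0.998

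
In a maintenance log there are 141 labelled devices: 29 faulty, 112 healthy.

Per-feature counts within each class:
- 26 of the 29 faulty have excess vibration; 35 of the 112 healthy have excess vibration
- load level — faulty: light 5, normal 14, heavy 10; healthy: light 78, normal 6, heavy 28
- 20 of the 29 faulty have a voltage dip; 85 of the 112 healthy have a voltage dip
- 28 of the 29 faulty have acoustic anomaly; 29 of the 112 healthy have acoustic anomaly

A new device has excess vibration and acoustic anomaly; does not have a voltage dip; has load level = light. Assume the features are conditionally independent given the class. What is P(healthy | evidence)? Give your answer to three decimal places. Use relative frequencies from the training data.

faulty: (29/141) × (26/29) × (5/29) × (9/29) × (28/29) ≈ 0.00952644
healthy: (112/141) × (35/112) × (78/112) × (27/112) × (29/112) ≈ 0.0107907
P(healthy | x) = 0.0107907 / 0.02031714 ≈ 0.531

0.531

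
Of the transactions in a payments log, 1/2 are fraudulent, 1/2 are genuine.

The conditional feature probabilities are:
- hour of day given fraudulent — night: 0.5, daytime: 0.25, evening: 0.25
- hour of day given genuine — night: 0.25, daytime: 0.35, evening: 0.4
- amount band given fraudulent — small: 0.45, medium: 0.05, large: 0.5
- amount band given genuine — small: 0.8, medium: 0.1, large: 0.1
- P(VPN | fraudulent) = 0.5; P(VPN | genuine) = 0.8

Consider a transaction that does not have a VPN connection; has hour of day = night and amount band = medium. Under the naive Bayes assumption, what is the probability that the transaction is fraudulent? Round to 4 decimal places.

fraudulent: 0.5 × 0.5 × 0.05 × (1−0.5) = 0.00625
genuine: 0.5 × 0.25 × 0.1 × (1−0.8) = 0.0025
P(fraudulent | x) = 0.00625 / 0.00875 ≈ 0.7143

0.7143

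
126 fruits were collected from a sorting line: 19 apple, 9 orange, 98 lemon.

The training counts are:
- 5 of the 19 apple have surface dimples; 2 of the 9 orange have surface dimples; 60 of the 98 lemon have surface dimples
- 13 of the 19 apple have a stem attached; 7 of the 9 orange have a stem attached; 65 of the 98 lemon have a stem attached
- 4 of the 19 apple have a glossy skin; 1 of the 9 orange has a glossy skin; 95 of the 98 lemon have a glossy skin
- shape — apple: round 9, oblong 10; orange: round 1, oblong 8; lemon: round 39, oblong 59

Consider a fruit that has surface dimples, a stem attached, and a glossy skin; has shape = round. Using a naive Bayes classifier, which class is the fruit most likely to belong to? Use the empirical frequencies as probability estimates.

lemon

apple: (19/126) × (5/19) × (13/19) × (4/19) × (9/19) ≈ 0.0027076
orange: (9/126) × (2/9) × (7/9) × (1/9) × (1/9) ≈ 0.000152416
lemon: (98/126) × (60/98) × (65/98) × (95/98) × (39/98) ≈ 0.121844
Highest score → lemon.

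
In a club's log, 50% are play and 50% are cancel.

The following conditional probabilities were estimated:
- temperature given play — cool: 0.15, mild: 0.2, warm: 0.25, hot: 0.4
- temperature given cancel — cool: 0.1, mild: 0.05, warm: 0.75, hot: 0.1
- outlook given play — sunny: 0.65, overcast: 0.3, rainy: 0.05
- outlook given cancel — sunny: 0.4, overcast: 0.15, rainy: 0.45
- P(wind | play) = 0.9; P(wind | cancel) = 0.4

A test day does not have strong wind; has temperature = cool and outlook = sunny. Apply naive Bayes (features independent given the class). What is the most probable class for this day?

play: 0.5 × 0.15 × 0.65 × (1−0.9) = 0.004875
cancel: 0.5 × 0.1 × 0.4 × (1−0.4) = 0.012
Highest score → cancel.

cancel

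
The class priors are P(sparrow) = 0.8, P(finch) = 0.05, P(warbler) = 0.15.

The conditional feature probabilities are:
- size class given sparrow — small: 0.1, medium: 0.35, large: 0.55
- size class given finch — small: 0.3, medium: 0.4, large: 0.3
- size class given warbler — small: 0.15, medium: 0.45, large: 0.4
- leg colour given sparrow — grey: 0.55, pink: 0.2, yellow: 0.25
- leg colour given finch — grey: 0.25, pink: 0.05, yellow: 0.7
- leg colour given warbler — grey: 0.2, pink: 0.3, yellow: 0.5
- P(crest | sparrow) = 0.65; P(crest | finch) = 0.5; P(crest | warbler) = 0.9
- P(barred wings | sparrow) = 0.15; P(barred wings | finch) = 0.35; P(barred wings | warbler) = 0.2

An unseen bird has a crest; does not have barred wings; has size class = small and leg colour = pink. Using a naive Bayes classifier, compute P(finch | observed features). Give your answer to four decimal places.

sparrow: 0.8 × 0.1 × 0.2 × 0.65 × (1−0.15) = 0.00884
finch: 0.05 × 0.3 × 0.05 × 0.5 × (1−0.35) = 0.00024375
warbler: 0.15 × 0.15 × 0.3 × 0.9 × (1−0.2) = 0.00486
P(finch | x) = 0.00024375 / 0.01394375 ≈ 0.0175

0.0175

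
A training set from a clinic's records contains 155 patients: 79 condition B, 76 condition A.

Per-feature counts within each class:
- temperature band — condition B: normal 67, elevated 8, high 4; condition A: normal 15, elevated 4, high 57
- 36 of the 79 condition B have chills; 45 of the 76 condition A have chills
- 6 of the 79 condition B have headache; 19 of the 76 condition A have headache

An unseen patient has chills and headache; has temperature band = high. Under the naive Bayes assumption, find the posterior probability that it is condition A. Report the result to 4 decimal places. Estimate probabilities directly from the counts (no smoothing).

0.9839

condition B: (79/155) × (4/79) × (36/79) × (6/79) ≈ 0.000893157
condition A: (76/155) × (57/76) × (45/76) × (19/76) ≈ 0.0544355
P(condition A | x) = 0.0544355 / 0.055328657 ≈ 0.9839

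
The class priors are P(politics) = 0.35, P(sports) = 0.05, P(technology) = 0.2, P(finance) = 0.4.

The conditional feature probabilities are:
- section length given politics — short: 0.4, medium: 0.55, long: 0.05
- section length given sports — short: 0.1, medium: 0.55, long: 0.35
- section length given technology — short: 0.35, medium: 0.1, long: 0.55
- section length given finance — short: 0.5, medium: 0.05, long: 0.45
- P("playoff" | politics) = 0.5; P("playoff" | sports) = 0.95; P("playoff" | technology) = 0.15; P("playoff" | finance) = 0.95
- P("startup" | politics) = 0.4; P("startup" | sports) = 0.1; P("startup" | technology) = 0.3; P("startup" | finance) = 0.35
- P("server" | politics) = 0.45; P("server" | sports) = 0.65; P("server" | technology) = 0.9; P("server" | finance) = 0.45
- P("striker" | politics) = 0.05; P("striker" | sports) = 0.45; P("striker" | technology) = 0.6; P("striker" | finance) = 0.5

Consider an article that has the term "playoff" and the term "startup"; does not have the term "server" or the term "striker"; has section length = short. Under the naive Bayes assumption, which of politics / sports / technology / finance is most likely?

politics: 0.35 × 0.4 × 0.5 × 0.4 × (1−0.45) × (1−0.05) = 0.01463
sports: 0.05 × 0.1 × 0.95 × 0.1 × (1−0.65) × (1−0.45) = 0.0000914375
technology: 0.2 × 0.35 × 0.15 × 0.3 × (1−0.9) × (1−0.6) = 0.000126
finance: 0.4 × 0.5 × 0.95 × 0.35 × (1−0.45) × (1−0.5) = 0.0182875
Highest score → finance.

finance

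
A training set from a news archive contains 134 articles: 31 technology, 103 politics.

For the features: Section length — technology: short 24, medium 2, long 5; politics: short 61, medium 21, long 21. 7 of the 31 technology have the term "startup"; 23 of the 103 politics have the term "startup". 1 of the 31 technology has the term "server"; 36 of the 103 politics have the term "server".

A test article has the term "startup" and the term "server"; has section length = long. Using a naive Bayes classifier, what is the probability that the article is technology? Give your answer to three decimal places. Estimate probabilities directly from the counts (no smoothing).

0.022

technology: (31/134) × (5/31) × (7/31) × (1/31) ≈ 0.000271794
politics: (103/134) × (21/103) × (23/103) × (36/103) ≈ 0.0122312
P(technology | x) = 0.000271794 / 0.012502994 ≈ 0.022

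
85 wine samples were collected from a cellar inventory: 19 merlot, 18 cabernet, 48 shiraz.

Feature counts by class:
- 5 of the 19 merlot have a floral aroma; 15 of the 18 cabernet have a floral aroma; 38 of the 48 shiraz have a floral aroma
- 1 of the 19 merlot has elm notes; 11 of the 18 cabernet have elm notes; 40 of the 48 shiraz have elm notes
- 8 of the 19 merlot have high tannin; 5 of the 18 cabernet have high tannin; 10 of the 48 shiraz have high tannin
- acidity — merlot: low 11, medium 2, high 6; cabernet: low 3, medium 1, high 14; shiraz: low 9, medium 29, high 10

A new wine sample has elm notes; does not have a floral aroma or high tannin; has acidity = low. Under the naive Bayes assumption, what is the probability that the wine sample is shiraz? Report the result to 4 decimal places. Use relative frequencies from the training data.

merlot: (19/85) × (14/19) × (1/19) × (11/19) × (11/19) ≈ 0.00290559
cabernet: (18/85) × (3/18) × (11/18) × (13/18) × (3/18) ≈ 0.00259622
shiraz: (48/85) × (10/48) × (40/48) × (38/48) × (9/48) ≈ 0.0145527
P(shiraz | x) = 0.0145527 / 0.02005451 ≈ 0.7257

0.7257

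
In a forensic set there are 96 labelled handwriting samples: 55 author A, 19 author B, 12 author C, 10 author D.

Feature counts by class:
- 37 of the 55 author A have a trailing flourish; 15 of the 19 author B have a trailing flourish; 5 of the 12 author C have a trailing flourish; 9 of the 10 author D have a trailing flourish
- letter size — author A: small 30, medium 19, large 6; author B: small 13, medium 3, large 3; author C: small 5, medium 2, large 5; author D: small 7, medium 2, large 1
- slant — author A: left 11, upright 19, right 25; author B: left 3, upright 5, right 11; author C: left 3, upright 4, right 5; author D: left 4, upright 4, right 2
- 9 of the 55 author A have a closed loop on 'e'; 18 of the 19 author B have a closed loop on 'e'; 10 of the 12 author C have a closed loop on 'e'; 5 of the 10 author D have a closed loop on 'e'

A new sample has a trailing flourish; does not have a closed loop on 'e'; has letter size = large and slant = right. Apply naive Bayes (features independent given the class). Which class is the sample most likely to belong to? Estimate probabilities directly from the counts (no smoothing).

author A

author A: (55/96) × (37/55) × (6/55) × (25/55) × (46/55) ≈ 0.0159842
author B: (19/96) × (15/19) × (3/19) × (11/19) × (1/19) ≈ 0.00075175
author C: (12/96) × (5/12) × (5/12) × (5/12) × (2/12) ≈ 0.00150704
author D: (10/96) × (9/10) × (1/10) × (2/10) × (5/10) = 0.0009375
Highest score → author A.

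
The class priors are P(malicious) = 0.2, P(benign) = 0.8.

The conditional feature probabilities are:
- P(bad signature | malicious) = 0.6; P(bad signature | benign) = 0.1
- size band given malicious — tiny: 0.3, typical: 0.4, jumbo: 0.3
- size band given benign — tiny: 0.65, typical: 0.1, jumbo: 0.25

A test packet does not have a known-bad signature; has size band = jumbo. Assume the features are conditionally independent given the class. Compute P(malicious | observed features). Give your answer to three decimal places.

malicious: 0.2 × (1−0.6) × 0.3 = 0.024
benign: 0.8 × (1−0.1) × 0.25 = 0.18
P(malicious | x) = 0.024 / 0.204 ≈ 0.118

0.118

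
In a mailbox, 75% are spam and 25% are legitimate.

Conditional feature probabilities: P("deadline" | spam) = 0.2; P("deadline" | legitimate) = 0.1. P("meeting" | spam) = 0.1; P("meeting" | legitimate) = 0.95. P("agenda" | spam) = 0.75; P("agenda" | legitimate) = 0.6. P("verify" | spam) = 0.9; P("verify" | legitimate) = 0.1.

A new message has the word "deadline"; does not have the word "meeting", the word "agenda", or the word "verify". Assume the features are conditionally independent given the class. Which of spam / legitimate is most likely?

spam

spam: 0.75 × 0.2 × (1−0.1) × (1−0.75) × (1−0.9) = 0.003375
legitimate: 0.25 × 0.1 × (1−0.95) × (1−0.6) × (1−0.1) = 0.00045
Highest score → spam.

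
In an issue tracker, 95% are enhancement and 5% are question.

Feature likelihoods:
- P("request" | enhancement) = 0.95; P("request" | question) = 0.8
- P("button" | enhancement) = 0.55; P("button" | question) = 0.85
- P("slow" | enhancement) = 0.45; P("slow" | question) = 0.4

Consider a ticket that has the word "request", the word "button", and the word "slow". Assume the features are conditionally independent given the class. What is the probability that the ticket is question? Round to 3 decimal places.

0.057

enhancement: 0.95 × 0.95 × 0.55 × 0.45 = 0.22336875
question: 0.05 × 0.8 × 0.85 × 0.4 = 0.0136
P(question | x) = 0.0136 / 0.23696875 ≈ 0.057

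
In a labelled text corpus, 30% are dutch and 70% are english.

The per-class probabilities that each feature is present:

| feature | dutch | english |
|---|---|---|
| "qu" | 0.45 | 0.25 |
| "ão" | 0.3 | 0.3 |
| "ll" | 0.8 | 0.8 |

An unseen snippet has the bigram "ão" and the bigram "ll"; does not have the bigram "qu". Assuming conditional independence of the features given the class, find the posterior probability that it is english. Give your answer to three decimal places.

dutch: 0.3 × (1−0.45) × 0.3 × 0.8 = 0.0396
english: 0.7 × (1−0.25) × 0.3 × 0.8 = 0.126
P(english | x) = 0.126 / 0.1656 ≈ 0.761

0.761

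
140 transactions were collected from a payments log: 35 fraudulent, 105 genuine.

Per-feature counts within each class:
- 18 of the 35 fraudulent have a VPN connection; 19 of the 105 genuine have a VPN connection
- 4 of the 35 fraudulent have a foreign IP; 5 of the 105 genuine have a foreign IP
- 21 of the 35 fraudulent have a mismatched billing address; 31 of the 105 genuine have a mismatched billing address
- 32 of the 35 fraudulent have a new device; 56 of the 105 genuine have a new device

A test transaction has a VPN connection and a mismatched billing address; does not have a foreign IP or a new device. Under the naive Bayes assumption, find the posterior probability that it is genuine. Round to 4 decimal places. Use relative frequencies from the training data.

0.7525

fraudulent: (35/140) × (18/35) × (31/35) × (21/35) × (3/35) ≈ 0.00585656
genuine: (105/140) × (19/105) × (100/105) × (31/105) × (49/105) ≈ 0.017808
P(genuine | x) = 0.017808 / 0.02366456 ≈ 0.7525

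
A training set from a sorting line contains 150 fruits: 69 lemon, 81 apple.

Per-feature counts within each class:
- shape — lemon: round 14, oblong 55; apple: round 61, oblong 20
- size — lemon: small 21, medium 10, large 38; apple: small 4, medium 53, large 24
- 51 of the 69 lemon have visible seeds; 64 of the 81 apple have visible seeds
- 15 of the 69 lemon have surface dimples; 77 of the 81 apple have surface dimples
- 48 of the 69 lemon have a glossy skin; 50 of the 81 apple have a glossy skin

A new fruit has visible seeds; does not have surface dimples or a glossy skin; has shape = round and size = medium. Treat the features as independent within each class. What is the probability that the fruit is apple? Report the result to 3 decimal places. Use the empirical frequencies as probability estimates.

0.625

lemon: (69/150) × (14/69) × (10/69) × (51/69) × (54/69) × (21/69) ≈ 0.00238135
apple: (81/150) × (61/81) × (53/81) × (64/81) × (4/81) × (31/81) ≈ 0.00397353
P(apple | x) = 0.00397353 / 0.00635488 ≈ 0.625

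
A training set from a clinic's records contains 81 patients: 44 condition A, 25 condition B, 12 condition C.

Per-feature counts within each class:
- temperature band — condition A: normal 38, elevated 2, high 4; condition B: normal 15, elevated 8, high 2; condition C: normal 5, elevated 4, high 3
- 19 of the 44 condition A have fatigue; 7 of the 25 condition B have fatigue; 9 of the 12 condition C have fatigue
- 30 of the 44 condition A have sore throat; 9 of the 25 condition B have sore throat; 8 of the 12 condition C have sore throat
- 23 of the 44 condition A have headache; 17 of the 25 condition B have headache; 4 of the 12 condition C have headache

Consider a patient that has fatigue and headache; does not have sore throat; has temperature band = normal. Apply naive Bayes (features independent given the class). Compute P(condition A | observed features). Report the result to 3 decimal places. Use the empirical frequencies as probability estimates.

condition A: (44/81) × (38/44) × (19/44) × (14/44) × (23/44) ≈ 0.0336938
condition B: (25/81) × (15/25) × (7/25) × (16/25) × (17/25) ≈ 0.0225659
condition C: (12/81) × (5/12) × (9/12) × (4/12) × (4/12) ≈ 0.00514403
P(condition A | x) = 0.0336938 / 0.06140373 ≈ 0.549

0.549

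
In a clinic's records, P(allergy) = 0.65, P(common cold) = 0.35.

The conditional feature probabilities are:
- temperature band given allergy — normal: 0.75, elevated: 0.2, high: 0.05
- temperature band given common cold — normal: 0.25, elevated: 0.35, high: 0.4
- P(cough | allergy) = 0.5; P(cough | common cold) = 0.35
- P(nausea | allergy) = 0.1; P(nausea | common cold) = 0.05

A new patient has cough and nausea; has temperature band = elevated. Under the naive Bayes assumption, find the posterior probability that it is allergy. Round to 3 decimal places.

0.752

allergy: 0.65 × 0.2 × 0.5 × 0.1 = 0.0065
common cold: 0.35 × 0.35 × 0.35 × 0.05 = 0.00214375
P(allergy | x) = 0.0065 / 0.00864375 ≈ 0.752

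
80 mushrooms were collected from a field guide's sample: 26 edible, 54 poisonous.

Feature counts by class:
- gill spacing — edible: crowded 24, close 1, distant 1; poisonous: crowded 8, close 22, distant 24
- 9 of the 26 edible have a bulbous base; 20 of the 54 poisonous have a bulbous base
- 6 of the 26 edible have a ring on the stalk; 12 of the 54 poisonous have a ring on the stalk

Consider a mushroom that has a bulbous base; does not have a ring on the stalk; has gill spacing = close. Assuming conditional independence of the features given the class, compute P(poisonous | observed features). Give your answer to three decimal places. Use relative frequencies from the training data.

edible: (26/80) × (1/26) × (9/26) × (20/26) ≈ 0.0033284
poisonous: (54/80) × (22/54) × (20/54) × (42/54) ≈ 0.0792181
P(poisonous | x) = 0.0792181 / 0.0825465 ≈ 0.960

0.960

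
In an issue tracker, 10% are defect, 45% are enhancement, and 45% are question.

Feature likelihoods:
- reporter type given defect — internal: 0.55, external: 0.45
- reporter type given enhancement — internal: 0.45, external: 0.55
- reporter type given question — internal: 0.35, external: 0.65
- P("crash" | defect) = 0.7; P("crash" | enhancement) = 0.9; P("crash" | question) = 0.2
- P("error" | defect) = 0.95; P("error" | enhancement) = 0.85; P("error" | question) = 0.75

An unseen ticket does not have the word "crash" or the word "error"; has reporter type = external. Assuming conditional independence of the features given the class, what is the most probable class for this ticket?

defect: 0.1 × 0.45 × (1−0.7) × (1−0.95) = 0.000675
enhancement: 0.45 × 0.55 × (1−0.9) × (1−0.85) = 0.0037125
question: 0.45 × 0.65 × (1−0.2) × (1−0.75) = 0.0585
Highest score → question.

question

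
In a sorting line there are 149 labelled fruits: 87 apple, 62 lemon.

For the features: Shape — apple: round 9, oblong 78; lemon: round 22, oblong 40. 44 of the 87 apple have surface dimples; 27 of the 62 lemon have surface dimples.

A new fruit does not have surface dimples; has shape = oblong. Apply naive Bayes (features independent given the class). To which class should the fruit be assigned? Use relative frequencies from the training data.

apple

apple: (87/149) × (78/87) × (43/87) ≈ 0.258736
lemon: (62/149) × (40/62) × (35/62) ≈ 0.151548
Highest score → apple.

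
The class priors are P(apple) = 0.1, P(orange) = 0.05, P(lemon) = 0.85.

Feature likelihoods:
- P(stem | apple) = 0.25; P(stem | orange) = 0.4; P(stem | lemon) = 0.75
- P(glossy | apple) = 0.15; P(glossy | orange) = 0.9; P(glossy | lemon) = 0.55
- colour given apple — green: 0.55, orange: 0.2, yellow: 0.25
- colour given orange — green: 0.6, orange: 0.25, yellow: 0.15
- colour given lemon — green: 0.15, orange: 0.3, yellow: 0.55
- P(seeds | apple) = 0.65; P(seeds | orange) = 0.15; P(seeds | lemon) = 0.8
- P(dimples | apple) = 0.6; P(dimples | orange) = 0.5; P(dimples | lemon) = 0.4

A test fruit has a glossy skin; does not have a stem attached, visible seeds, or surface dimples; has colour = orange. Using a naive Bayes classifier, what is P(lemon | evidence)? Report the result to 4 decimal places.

apple: 0.1 × (1−0.25) × 0.15 × 0.2 × (1−0.65) × (1−0.6) = 0.000315
orange: 0.05 × (1−0.4) × 0.9 × 0.25 × (1−0.15) × (1−0.5) = 0.00286875
lemon: 0.85 × (1−0.75) × 0.55 × 0.3 × (1−0.8) × (1−0.4) = 0.0042075
P(lemon | x) = 0.0042075 / 0.00739125 ≈ 0.5693

0.5693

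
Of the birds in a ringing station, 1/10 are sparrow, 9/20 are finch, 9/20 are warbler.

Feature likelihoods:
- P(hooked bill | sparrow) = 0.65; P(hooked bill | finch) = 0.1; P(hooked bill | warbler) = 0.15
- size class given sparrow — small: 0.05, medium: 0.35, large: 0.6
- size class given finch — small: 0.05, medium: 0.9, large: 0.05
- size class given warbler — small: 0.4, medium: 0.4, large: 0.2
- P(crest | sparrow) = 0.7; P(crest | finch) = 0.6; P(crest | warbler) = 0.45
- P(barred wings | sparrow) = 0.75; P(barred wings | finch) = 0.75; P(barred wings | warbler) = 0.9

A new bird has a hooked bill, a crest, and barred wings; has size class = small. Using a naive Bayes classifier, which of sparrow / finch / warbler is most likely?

warbler

sparrow: 0.1 × 0.65 × 0.05 × 0.7 × 0.75 = 0.00170625
finch: 0.45 × 0.1 × 0.05 × 0.6 × 0.75 = 0.0010125
warbler: 0.45 × 0.15 × 0.4 × 0.45 × 0.9 = 0.010935
Highest score → warbler.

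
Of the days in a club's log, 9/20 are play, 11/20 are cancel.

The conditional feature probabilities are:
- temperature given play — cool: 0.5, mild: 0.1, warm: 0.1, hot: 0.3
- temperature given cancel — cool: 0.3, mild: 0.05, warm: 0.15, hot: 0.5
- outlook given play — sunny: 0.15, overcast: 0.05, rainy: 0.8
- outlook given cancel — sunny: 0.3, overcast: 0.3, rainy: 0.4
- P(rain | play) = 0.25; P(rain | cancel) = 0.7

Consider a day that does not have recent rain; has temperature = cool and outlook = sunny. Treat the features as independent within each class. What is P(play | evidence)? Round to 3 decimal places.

0.630

play: 0.45 × 0.5 × 0.15 × (1−0.25) = 0.0253125
cancel: 0.55 × 0.3 × 0.3 × (1−0.7) = 0.01485
P(play | x) = 0.0253125 / 0.0401625 ≈ 0.630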